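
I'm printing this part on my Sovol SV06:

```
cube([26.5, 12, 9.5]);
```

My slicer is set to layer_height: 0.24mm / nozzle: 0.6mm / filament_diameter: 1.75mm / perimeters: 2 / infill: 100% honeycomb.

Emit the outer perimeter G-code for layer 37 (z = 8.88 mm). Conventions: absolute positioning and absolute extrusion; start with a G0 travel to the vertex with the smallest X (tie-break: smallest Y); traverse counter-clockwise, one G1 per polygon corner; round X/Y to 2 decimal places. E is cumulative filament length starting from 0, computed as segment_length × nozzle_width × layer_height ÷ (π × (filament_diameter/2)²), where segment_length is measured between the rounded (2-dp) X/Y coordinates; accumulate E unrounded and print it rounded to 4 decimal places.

G0 X0.00 Y0.00 Z8.88
G1 X26.50 Y0.00 E1.5865
G1 X26.50 Y12.00 E2.3049
G1 X0.00 Y12.00 E3.8914
G1 X0.00 Y0.00 E4.6099

At z = 8.88 mm: the cube (footprint 26.5×12) is included at this height. The outline is a single polygon with 4 vertices. Extrusion per mm of travel: 0.6 × 0.24 / (π × 0.875²) = 0.059868. Accumulating E over each segment gives final E = 4.6099.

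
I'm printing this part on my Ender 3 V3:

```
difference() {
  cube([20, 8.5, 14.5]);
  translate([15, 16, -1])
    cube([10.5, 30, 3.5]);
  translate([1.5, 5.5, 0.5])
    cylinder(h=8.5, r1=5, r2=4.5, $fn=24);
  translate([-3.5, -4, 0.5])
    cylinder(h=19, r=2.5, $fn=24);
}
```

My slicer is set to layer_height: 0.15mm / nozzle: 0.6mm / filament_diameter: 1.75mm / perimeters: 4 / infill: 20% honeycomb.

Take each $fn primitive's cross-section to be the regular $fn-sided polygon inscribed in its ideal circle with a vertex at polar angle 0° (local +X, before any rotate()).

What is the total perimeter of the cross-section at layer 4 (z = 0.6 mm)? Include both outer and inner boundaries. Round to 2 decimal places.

56.41 mm

At z = 0.6 mm: the 20×8.5 cube contributes its full rectangle (perimeter 57.00 mm); the cube at (15, 16) is present — its section is the full 10.5×30 rectangle (perimeter 81.00 mm); the cone at (1.5, 5.5) (r1=5→r2=4.5) has section circumradius 4.994 here — a regular 24-gon (perimeter = 2·24·4.994·sin(180°/24) = 31.29 mm); the r=2.5 cylinder at (-3.5, -4) gives a regular 24-gon of circumradius 2.5 (constant along its height) (perimeter = 2·24·2.500·sin(180°/24) = 15.66 mm); After the difference (first − rest): starting from the 20×8.5 cube, the 10.5×30 cube at (15, 16) misses the remaining region (no effect); the cone at (1.5, 5.5) partially overlaps it — only the 45.14 mm² overlap (of its 77.46 mm²) is removed, clipping the outline; the r=2.5 cylinder at (-3.5, -4) misses the remaining region (no effect) — boundary = 56.41 mm. Overall, the cross-section is a single solid region. Total boundary length (outer) = 56.41 mm.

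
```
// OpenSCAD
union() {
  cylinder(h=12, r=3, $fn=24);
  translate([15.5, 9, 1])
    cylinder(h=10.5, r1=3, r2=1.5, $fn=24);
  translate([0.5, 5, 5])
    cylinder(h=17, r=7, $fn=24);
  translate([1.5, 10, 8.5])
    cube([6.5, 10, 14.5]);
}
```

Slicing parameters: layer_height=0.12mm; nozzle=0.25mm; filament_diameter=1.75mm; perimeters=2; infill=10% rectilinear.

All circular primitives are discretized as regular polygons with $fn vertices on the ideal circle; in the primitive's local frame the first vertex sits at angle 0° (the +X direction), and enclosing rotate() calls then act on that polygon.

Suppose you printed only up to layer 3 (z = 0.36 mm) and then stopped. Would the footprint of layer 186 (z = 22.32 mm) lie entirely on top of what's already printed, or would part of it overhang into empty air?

part overhangs

Compare the two slices. At z = 0.36: the cylinder: section is a regular 24-gon, circumradius r=3 (area = (24/2)·3.000²·sin(360°/24) = 27.95 mm²); the cone at (15.5, 9) is not intersected at this z (z outside [1, 11.5]); the cylinder at (0.5, 5) is not intersected at this z (z outside [5, 22]); the cube at (1.5, 10) is absent (z outside [8.5, 23]); Combining (union): only the r=3 cylinder is present, so the union is just that shape — area = 27.95 mm². At z = 22.32: the cylinder does not reach this height (z outside [0, 12]); the cone at (15.5, 9) is not intersected at this z (z outside [1, 11.5]); the cylinder at (0.5, 5) does not reach this height (z outside [5, 22]); the cube at (1.5, 10) (footprint 6.5×10) is included at this height (area 65.00 mm²); Merging all regions: only the 6.5×10 cube at (1.5, 10) is present, so the union is just that shape — area = 65.00 mm². Checking containment: at z = 22.32 the cross-section extends beyond the z = 0.36 cross-section by about 65.00 mm².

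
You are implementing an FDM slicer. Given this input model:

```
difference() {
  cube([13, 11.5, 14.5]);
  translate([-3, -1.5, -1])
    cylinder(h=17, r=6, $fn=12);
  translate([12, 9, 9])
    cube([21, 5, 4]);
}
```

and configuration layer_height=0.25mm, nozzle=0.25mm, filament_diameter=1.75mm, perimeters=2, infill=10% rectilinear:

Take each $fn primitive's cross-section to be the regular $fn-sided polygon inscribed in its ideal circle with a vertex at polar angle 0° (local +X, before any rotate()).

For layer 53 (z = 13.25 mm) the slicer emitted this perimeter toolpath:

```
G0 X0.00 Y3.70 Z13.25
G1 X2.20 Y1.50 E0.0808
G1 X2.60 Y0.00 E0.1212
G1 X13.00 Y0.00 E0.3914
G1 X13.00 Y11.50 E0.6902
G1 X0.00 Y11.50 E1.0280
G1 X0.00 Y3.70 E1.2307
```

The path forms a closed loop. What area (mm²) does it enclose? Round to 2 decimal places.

Apply the shoelace formula to the sequence of (X, Y) vertices; enclosed area = 143.48 mm².

143.48 mm²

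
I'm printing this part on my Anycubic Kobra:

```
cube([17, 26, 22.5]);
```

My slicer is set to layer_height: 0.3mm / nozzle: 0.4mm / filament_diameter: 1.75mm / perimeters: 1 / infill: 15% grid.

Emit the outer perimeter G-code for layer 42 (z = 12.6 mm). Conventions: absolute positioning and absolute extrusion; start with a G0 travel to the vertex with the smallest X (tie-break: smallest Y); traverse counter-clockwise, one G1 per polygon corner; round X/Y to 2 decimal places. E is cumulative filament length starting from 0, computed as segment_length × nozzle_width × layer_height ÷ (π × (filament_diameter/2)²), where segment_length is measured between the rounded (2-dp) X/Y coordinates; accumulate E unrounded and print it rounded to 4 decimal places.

G0 X0.00 Y0.00 Z12.60
G1 X17.00 Y0.00 E0.8481
G1 X17.00 Y26.00 E2.1453
G1 X0.00 Y26.00 E2.9934
G1 X0.00 Y0.00 E4.2906

At z = 12.6 mm: the cube is present — its section is the full 17×26 rectangle. The outline is a single polygon with 4 vertices. Extrusion per mm of travel: 0.4 × 0.3 / (π × 0.875²) = 0.049890. Accumulating E over each segment gives final E = 4.2906.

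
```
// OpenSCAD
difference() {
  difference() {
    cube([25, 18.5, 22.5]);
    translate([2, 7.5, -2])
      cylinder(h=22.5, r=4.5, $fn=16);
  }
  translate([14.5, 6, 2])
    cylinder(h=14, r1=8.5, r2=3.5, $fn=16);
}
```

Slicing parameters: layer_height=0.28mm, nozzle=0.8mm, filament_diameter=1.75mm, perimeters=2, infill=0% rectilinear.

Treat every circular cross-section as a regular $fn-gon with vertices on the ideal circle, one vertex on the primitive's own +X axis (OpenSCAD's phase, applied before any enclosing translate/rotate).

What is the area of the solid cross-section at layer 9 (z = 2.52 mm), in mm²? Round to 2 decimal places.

At z = 2.52 mm: the cube is present — its section is the full 25×18.5 rectangle (area 462.50 mm²); the r=4.5 cylinder at (2, 7.5) contributes a regular 16-gon of circumradius 4.5 (area = (16/2)·4.500²·sin(360°/16) = 61.99 mm²); Subtracting the remaining from the first: starting from the 25×18.5 cube (462.50 mm²), the r=4.5 cylinder at (2, 7.5) partially overlaps it — only the 48.17 mm² overlap (of its 61.99 mm²) is removed, clipping the outline — area = 414.33 mm²; the cone at (14.5, 6) (r1=8.5→r2=3.5) has section circumradius 8.314 here — a regular 16-gon (area = (16/2)·8.314²·sin(360°/16) = 211.63 mm²); Taking the first minus the rest: starting from the result so far (414.33 mm²), the cone at (14.5, 6) partially overlaps it — only the 194.66 mm² overlap (of its 211.63 mm²) is removed, clipping the outline — area = 219.67 mm². Overall, the cross-section has 2 separate islands. Net area = 219.67 mm².

219.67 mm²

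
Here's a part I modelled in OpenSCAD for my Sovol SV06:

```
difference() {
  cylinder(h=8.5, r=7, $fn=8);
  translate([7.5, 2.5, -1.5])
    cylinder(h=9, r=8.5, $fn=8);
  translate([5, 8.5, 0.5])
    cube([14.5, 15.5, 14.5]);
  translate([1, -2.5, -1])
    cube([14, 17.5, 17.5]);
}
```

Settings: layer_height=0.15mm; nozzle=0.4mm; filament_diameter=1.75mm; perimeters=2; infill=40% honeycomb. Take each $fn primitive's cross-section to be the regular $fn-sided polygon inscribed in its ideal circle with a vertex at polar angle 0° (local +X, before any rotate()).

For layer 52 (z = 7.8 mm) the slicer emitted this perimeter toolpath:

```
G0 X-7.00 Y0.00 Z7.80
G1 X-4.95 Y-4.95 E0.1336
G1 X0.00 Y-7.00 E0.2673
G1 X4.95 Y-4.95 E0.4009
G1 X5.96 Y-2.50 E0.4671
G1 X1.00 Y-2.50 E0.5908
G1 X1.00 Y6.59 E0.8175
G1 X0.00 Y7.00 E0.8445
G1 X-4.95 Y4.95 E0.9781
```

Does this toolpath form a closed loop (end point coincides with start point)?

Start point (G0): (-7.00, 0.00). End point (last G1): the path does not return to the start — open.

no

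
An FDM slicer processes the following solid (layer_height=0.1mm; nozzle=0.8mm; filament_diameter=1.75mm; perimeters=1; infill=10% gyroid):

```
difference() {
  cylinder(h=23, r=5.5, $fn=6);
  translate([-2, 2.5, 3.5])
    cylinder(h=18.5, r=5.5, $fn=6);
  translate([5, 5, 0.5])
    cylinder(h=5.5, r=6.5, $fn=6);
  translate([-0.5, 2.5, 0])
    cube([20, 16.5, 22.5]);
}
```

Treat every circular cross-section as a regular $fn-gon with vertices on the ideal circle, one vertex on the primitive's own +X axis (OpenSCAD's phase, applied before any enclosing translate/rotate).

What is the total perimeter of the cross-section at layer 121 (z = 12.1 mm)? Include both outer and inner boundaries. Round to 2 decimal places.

At z = 12.1 mm: the r=5.5 cylinder contributes a regular 6-gon of circumradius 5.5 (perimeter = 2·6·5.500·sin(180°/6) = 33.00 mm); the r=5.5 cylinder at (-2, 2.5) gives a regular 6-gon of circumradius 5.5 (constant along its height) (perimeter = 2·6·5.500·sin(180°/6) = 33.00 mm); the cylinder at (5, 5) is absent (z outside [0.5, 6]); the cube at (-0.5, 2.5) is present — its section is the full 20×16.5 rectangle (perimeter 73.00 mm); Taking the first minus the rest: starting from the r=5.5 cylinder, the r=5.5 cylinder at (-2, 2.5) partially overlaps it — only the 47.18 mm² overlap (of its 78.59 mm²) is removed, clipping the outline; the 20×16.5 cube at (-0.5, 2.5) partially overlaps it — only the 1.26 mm² overlap (of its 330.00 mm²) is removed, clipping the outline — boundary = 27.77 mm. Overall, the cross-section is a single solid region. Total boundary length (outer) = 27.77 mm.

27.77 mm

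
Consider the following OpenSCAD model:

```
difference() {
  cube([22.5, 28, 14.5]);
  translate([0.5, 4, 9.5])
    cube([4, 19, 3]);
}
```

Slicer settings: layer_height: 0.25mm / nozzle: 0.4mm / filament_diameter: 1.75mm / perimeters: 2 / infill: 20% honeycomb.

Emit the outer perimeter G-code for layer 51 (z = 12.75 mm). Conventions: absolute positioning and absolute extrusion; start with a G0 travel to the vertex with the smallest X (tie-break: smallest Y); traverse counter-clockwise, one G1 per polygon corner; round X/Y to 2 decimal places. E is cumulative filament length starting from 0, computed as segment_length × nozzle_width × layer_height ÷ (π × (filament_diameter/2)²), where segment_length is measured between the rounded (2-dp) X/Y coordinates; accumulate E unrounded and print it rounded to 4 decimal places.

At z = 12.75 mm: the cube is present — its section is the full 22.5×28 rectangle; the cube at (0.5, 4) does not reach this height (z outside [9.5, 12.5]); After the difference (first − rest): none of the subtracted shapes is present at this height, so the 22.5×28 cube is unchanged — 1 connected region. The outline is a single polygon with 4 vertices. Extrusion per mm of travel: 0.4 × 0.25 / (π × 0.875²) = 0.041575. Accumulating E over each segment gives final E = 4.1991.

G0 X0.00 Y0.00 Z12.75
G1 X22.50 Y0.00 E0.9354
G1 X22.50 Y28.00 E2.0995
G1 X0.00 Y28.00 E3.0350
G1 X0.00 Y0.00 E4.1991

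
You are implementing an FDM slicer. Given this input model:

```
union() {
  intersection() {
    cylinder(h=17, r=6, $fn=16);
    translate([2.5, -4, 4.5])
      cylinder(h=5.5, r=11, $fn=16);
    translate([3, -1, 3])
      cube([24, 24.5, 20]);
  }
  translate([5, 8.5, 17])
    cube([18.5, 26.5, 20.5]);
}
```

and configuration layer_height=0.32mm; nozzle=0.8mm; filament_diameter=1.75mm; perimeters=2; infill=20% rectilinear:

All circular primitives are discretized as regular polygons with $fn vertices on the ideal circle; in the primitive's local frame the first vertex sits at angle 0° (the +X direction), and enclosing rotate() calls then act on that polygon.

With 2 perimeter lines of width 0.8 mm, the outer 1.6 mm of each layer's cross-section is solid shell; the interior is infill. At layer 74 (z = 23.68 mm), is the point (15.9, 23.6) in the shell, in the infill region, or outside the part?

At z = 23.68 mm: the cylinder does not reach this height (z outside [0, 17]); the cylinder at (2.5, -4) does not reach this height (z outside [4.5, 10]); the cube at (3, -1) is absent (z outside [3, 23]); After intersecting: at least one operand is absent at this height, so nothing remains; the 18.5×26.5 cube at (5, 8.5) contributes its full rectangle; Merging all regions: only the 18.5×26.5 cube at (5, 8.5) is present, so the union is just that shape — 1 connected region. Overall, the cross-section is a single solid region. The nearest boundary edge runs (23.50, 8.50)→(23.50, 35.00); distance from the point to it = 7.60 mm. The point is inside the cross-section and 7.60 mm from the nearest boundary — more than the 1.6 mm shell width (2 × 0.8), so it's in the infill interior.

infill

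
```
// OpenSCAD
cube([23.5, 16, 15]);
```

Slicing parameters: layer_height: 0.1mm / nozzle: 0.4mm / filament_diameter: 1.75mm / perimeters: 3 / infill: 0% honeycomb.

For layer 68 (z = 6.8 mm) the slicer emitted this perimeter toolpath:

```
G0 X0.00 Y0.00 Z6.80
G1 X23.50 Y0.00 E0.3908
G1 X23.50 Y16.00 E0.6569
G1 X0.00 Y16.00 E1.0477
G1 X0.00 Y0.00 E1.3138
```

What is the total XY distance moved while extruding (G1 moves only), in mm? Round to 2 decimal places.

Sum the Euclidean lengths of each G1 segment: total = 79.00 mm.

79.00 mm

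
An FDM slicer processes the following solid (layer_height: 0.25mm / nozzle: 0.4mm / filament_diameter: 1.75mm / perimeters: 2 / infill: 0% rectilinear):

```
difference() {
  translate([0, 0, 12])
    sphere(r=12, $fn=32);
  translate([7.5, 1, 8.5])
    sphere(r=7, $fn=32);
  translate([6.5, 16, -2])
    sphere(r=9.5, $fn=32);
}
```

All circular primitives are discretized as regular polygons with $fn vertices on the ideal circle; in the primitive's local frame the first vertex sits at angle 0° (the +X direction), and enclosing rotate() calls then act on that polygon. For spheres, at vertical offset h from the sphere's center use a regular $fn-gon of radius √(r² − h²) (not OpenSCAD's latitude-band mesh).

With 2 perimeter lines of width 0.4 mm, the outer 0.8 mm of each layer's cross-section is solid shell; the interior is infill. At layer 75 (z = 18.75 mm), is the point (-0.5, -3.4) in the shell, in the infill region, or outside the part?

infill

At z = 18.75 mm: the r=12 sphere slices to a regular 32-gon of circumradius 9.922 (√(r²−h²) with h=6.75 from center); the sphere at (7.5, 1) is not intersected at this z (|z−center|=10.250 > r=7); the sphere at (6.5, 16) is not intersected at this z (|z−center|=20.750 > r=9.5); Subtracting the remaining from the first: none of the subtracted shapes is present at this height, so the r=12 sphere is unchanged — 1 connected region. Overall, the cross-section is a single solid region. The nearest boundary edge runs (-1.94, -9.73)→(-0.00, -9.92); distance from the point to it = 6.44 mm. The point is inside the cross-section and 6.44 mm from the nearest boundary — more than the 0.8 mm shell width (2 × 0.4), so it's in the infill interior.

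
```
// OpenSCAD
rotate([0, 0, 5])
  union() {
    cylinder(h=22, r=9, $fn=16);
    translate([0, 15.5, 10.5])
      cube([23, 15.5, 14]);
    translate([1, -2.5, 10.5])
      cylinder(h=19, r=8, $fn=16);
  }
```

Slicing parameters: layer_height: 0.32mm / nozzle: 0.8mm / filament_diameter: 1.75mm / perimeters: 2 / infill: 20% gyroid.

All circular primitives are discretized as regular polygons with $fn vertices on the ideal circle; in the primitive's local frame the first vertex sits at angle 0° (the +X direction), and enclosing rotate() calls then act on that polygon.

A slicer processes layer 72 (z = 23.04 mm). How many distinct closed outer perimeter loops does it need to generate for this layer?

2

At z = 23.04 mm: the cylinder does not reach this height (z outside [0, 22]); the cube at (0, 15.5) is present — its section is the full 23×15.5 rectangle; the r=8 cylinder at (1, -2.5) gives a regular 16-gon of circumradius 8 (constant along its height); Taking the union: the 2 present regions are separate (no shared area or edge), so areas and boundary lengths simply add and each stays a separate island — 2 connected regions; (rotated 5° about Z; rotation is an isometry so areas/perimeters/island counts are preserved). The result has 2 disconnected regions.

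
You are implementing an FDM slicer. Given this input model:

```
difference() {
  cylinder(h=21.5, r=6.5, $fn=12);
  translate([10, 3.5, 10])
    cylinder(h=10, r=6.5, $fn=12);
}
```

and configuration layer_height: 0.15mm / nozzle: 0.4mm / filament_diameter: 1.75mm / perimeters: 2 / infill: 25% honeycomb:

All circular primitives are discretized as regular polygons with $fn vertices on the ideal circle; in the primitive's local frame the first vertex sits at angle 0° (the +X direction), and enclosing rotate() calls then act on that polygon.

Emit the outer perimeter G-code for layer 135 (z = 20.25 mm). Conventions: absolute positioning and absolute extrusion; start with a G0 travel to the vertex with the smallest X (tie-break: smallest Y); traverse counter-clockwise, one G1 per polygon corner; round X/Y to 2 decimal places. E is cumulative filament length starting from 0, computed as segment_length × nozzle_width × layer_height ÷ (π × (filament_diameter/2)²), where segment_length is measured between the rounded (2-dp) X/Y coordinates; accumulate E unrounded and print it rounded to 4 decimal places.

G0 X-6.50 Y0.00 Z20.25
G1 X-5.63 Y-3.25 E0.0839
G1 X-3.25 Y-5.63 E0.1679
G1 X0.00 Y-6.50 E0.2518
G1 X3.25 Y-5.63 E0.3357
G1 X5.63 Y-3.25 E0.4197
G1 X6.50 Y0.00 E0.5036
G1 X5.63 Y3.25 E0.5876
G1 X3.25 Y5.63 E0.6715
G1 X0.00 Y6.50 E0.7554
G1 X-3.25 Y5.63 E0.8394
G1 X-5.63 Y3.25 E0.9233
G1 X-6.50 Y0.00 E1.0073

At z = 20.25 mm: the r=6.5 cylinder contributes a regular 12-gon of circumradius 6.5; the cylinder at (10, 3.5) is absent (z outside [10, 20]); After the difference (first − rest): none of the subtracted shapes is present at this height, so the r=6.5 cylinder is unchanged — 1 connected region. The outline is a single polygon with 12 vertices. Extrusion per mm of travel: 0.4 × 0.15 / (π × 0.875²) = 0.024945. Accumulating E over each segment gives final E = 1.0073.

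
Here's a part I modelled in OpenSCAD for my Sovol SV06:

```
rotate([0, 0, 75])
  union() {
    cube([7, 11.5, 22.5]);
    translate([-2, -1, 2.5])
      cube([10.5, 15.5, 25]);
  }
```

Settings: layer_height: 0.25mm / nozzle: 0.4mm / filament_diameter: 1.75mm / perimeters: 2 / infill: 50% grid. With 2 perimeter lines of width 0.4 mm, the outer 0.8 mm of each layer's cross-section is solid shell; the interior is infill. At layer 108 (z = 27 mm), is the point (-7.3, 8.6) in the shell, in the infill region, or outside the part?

infill

At z = 27 mm: the cube is absent (z outside [0, 22.5]); the cube at (-2, -1) (footprint 10.5×15.5) is included at this height; Merging all regions: only the 10.5×15.5 cube at (-2, -1) is present, so the union is just that shape — 1 connected region; (whole slice rotated 75° about Z — lengths, areas and connectivity unchanged). Overall, the cross-section is a single solid region. Undo the 75° rotation: the query point maps to (6.418, 9.277) in the un-rotated model frame. The nearest boundary edge runs (8.50, -1.00)→(8.50, 14.50); distance from the point to it = 2.08 mm. The point is inside the cross-section and 2.08 mm from the nearest boundary — more than the 0.8 mm shell width (2 × 0.4), so it's in the infill interior.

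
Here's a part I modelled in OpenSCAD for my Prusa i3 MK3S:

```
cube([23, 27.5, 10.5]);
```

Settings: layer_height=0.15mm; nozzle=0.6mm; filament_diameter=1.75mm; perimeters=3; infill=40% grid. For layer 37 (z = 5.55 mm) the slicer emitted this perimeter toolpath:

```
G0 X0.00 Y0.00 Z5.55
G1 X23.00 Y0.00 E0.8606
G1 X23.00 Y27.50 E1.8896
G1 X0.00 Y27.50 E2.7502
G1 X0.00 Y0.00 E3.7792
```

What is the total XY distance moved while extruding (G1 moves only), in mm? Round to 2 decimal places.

101.00 mm

Sum the Euclidean lengths of each G1 segment: total = 101.00 mm.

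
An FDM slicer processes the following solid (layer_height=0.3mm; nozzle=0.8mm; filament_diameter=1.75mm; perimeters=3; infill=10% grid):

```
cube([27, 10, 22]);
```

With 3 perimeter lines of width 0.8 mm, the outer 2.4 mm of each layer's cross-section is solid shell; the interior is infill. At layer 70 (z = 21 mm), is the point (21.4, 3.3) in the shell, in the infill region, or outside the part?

infill

At z = 21 mm: the cube (footprint 27×10) is included at this height. Overall, the cross-section is a single solid region. The nearest boundary edge runs (0.00, 0.00)→(27.00, 0.00); distance from the point to it = 3.30 mm. The point is inside the cross-section and 3.30 mm from the nearest boundary — more than the 2.4 mm shell width (3 × 0.8), so it's in the infill interior.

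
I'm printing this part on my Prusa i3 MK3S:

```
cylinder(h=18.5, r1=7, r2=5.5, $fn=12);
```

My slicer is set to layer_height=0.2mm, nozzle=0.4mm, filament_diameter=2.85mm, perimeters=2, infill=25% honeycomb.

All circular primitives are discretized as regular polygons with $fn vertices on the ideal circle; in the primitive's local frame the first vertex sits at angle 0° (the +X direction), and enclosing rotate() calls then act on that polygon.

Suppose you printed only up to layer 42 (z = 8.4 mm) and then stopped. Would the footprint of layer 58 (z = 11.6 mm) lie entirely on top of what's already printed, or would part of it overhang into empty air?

Compare the two slices. At z = 8.4: the cone (r1=7→r2=5.5) has section circumradius 6.319 here — a regular 12-gon (area = (12/2)·6.319²·sin(360°/12) = 119.79 mm²). At z = 11.6: the cone (r1=7→r2=5.5) has section circumradius 6.059 here — a regular 12-gon (area = (12/2)·6.059²·sin(360°/12) = 110.15 mm²). Checking containment: the cross-section at z = 11.6 is a subset of the cross-section at z = 8.4.

entirely on top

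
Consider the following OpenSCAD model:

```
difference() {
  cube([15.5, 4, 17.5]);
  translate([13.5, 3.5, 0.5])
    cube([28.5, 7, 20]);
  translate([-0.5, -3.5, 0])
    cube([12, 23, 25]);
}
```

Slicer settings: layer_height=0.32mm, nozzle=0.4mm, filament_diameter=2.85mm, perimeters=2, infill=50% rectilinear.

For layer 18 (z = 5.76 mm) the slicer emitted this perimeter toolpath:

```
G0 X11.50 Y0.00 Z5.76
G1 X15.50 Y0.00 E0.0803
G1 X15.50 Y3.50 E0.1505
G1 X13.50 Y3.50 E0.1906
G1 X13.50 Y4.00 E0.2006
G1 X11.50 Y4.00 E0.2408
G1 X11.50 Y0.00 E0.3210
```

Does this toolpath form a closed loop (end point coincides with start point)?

yes

Start point (G0): (11.50, 0.00). End point (last G1): the path returns to the start — closed.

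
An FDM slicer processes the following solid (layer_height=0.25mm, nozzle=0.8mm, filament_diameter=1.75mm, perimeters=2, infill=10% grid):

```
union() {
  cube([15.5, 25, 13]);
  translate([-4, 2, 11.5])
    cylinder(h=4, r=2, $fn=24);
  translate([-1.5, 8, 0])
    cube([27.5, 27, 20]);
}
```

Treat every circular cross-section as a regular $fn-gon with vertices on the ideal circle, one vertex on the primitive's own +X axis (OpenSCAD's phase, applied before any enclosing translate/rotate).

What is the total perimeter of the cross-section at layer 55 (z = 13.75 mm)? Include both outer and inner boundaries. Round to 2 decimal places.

At z = 13.75 mm: the cube is absent (z outside [0, 13]); the r=2 cylinder at (-4, 2) contributes a regular 24-gon of circumradius 2 (perimeter = 2·24·2.000·sin(180°/24) = 12.53 mm); the cube at (-1.5, 8) (footprint 27.5×27) is included at this height (perimeter 109.00 mm); Combining (union): the 2 present regions are separate (no shared area or edge), so areas and boundary lengths simply add and each stays a separate island — boundary = 121.53 mm. Overall, the cross-section has 2 separate islands. Total boundary length (outer) = 121.53 mm.

121.53 mm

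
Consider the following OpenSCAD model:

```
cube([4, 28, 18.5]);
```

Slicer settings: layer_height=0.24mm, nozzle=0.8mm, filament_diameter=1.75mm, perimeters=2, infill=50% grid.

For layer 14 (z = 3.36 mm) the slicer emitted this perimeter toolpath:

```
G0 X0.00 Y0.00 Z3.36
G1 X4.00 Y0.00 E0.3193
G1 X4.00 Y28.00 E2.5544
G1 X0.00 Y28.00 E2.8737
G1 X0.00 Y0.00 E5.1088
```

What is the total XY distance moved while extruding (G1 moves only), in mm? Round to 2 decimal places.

64.00 mm

Sum the Euclidean lengths of each G1 segment: total = 64.00 mm.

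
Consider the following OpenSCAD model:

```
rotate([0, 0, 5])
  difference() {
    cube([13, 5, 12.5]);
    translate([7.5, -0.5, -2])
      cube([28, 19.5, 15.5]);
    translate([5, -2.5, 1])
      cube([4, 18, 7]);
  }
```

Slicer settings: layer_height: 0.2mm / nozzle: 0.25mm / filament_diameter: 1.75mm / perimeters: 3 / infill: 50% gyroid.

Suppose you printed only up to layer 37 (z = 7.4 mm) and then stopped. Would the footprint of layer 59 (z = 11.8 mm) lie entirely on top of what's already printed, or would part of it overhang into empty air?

part overhangs

Compare the two slices. At z = 7.4: the cube is present — its section is the full 13×5 rectangle (area 65.00 mm²); the cube at (7.5, -0.5) (footprint 28×19.5) is included at this height (area 546.00 mm²); the cube at (5, -2.5) (footprint 4×18) is included at this height (area 72.00 mm²); Taking the first minus the rest: starting from the 13×5 cube (65.00 mm²), the 28×19.5 cube at (7.5, -0.5) partially overlaps it — only the 27.50 mm² overlap (of its 546.00 mm²) is removed, clipping the outline; the 4×18 cube at (5, -2.5) partially overlaps it — only the 12.50 mm² overlap (of its 72.00 mm²) is removed, clipping the outline — area = 25.00 mm²; (whole slice rotated 5° about Z — lengths, areas and connectivity unchanged). At z = 11.8: the cube (footprint 13×5) is included at this height (area 65.00 mm²); the 28×19.5 cube at (7.5, -0.5) contributes its full rectangle (area 546.00 mm²); the cube at (5, -2.5) is absent (z outside [1, 8]); Taking the first minus the rest: starting from the 13×5 cube (65.00 mm²), the 28×19.5 cube at (7.5, -0.5) partially overlaps it — only the 27.50 mm² overlap (of its 546.00 mm²) is removed, clipping the outline — area = 37.50 mm²; (whole slice rotated 5° about Z — lengths, areas and connectivity unchanged). Checking containment: at z = 11.8 the cross-section extends beyond the z = 7.4 cross-section by about 12.50 mm².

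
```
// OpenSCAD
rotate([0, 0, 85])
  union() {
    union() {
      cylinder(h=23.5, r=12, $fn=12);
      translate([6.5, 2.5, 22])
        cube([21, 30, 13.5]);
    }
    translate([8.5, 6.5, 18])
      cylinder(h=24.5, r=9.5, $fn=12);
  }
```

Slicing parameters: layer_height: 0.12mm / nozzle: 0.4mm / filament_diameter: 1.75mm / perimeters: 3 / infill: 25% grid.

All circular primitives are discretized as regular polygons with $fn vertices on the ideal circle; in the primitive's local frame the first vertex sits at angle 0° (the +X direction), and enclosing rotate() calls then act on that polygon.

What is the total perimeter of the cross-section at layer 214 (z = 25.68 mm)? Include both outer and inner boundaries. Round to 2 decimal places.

116.65 mm

At z = 25.68 mm: the cylinder is not intersected at this z (z outside [0, 23.5]); the cube at (6.5, 2.5) (footprint 21×30) is included at this height (perimeter 102.00 mm); Taking the union: only the 21×30 cube at (6.5, 2.5) is present, so the union is just that shape — boundary = 102.00 mm; the cylinder at (8.5, 6.5): section is a regular 12-gon, circumradius r=9.5 (perimeter = 2·12·9.500·sin(180°/12) = 59.01 mm); Merging all regions: the regions partially overlap (shared area 130.01 mm²), so the edge portions inside another operand are dropped and the merged outline is re-measured after clipping — boundary = 116.65 mm; (whole slice rotated 85° about Z — lengths, areas and connectivity unchanged). Overall, the cross-section is a single solid region. Total boundary length (outer) = 116.65 mm.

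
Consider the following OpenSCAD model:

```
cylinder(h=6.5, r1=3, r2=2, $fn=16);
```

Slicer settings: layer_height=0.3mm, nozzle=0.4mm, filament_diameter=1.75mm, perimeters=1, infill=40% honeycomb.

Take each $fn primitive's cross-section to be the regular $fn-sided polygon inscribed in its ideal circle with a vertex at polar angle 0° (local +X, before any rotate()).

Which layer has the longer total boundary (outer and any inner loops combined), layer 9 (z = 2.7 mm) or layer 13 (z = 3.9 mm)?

layer 9 (z = 2.7 mm)

Layer 9 (z = 2.7): the cone contributes a regular 16-gon of circumradius 2.585 (interpolated between r1=3 and r2=2 at t=0.415) (perimeter = 2·16·2.585·sin(180°/16) = 16.14 mm). So its perimeter = 16.14 mm. Layer 13 (z = 3.9): the cone contributes a regular 16-gon of circumradius 2.400 (interpolated between r1=3 and r2=2 at t=0.600) (perimeter = 2·16·2.400·sin(180°/16) = 14.98 mm). So its perimeter = 14.98 mm. Layer 9 is larger (16.14 vs 14.98 mm).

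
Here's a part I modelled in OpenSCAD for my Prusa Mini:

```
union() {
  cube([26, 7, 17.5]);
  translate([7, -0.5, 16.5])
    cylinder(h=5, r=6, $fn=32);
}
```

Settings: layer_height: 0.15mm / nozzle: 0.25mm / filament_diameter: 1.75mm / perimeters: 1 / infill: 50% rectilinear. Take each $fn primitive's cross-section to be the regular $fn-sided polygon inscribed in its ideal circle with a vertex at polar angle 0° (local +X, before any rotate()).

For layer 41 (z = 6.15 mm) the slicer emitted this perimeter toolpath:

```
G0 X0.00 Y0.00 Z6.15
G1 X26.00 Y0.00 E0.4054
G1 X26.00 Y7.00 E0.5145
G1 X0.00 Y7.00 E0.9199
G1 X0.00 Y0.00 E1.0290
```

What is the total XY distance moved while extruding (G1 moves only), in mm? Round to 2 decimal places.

Sum the Euclidean lengths of each G1 segment: total = 66.00 mm.

66.00 mm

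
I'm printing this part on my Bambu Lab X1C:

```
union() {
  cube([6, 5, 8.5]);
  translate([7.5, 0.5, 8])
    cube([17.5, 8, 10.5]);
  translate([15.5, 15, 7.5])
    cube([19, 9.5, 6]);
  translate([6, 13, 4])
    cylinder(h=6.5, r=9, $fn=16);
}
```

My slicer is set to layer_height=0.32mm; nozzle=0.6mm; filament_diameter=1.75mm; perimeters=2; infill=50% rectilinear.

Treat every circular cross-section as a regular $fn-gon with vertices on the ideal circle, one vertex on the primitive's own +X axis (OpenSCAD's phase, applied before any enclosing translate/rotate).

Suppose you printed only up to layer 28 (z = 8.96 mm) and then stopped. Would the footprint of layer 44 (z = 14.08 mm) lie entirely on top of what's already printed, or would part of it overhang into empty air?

Compare the two slices. At z = 8.96: the cube is not intersected at this z (z outside [0, 8.5]); the cube at (7.5, 0.5) is present — its section is the full 17.5×8 rectangle (area 140.00 mm²); the cube at (15.5, 15) (footprint 19×9.5) is included at this height (area 180.50 mm²); the r=9 cylinder at (6, 13) contributes a regular 16-gon of circumradius 9 (area = (16/2)·9.000²·sin(360°/16) = 247.98 mm²); Merging all regions: the regions partially overlap — summed areas 568.48 mm² minus the doubly-counted overlap 17.24 mm² gives 551.23 mm² — area = 551.23 mm². At z = 14.08: the cube does not reach this height (z outside [0, 8.5]); the cube at (7.5, 0.5) is present — its section is the full 17.5×8 rectangle (area 140.00 mm²); the cube at (15.5, 15) is not intersected at this z (z outside [7.5, 13.5]); the cylinder at (6, 13) does not reach this height (z outside [4, 10.5]); Combining (union): only the 17.5×8 cube at (7.5, 0.5) is present, so the union is just that shape — area = 140.00 mm². Checking containment: the cross-section at z = 14.08 is a subset of the cross-section at z = 8.96.

entirely on top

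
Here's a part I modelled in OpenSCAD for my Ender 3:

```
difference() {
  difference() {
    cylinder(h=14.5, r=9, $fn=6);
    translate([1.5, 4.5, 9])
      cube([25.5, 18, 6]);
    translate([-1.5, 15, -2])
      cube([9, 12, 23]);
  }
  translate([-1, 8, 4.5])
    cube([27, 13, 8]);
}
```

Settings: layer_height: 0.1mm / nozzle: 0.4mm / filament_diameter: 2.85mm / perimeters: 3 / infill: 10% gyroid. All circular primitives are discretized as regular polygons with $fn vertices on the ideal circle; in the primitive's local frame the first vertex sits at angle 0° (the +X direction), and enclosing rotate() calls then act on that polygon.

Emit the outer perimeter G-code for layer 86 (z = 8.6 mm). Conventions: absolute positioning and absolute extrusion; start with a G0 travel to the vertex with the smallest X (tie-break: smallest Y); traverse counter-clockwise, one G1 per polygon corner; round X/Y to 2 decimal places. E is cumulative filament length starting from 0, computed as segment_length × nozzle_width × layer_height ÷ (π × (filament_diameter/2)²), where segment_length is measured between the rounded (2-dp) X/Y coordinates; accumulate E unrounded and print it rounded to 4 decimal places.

At z = 8.6 mm: the r=9 cylinder contributes a regular 6-gon of circumradius 9; the cube at (1.5, 4.5) is not intersected at this z (z outside [9, 15]); the cube at (-1.5, 15) (footprint 9×12) is included at this height; Subtracting the remaining from the first: starting from the r=9 cylinder, the 9×12 cube at (-1.5, 15) misses the remaining region (no effect) — 1 connected region; the cube at (-1, 8) is present — its section is the full 27×13 rectangle; Taking the first minus the rest: starting from that combined region, the 27×13 cube at (-1, 8) misses the remaining region (no effect) — 1 connected region. The outline is a single polygon with 6 vertices. Extrusion per mm of travel: 0.4 × 0.1 / (π × 1.425²) = 0.006270. Accumulating E over each segment gives final E = 0.3385.

G0 X-9.00 Y0.00 Z8.60
G1 X-4.50 Y-7.79 E0.0564
G1 X4.50 Y-7.79 E0.1128
G1 X9.00 Y0.00 E0.1692
G1 X4.50 Y7.79 E0.2257
G1 X-4.50 Y7.79 E0.2821
G1 X-9.00 Y0.00 E0.3385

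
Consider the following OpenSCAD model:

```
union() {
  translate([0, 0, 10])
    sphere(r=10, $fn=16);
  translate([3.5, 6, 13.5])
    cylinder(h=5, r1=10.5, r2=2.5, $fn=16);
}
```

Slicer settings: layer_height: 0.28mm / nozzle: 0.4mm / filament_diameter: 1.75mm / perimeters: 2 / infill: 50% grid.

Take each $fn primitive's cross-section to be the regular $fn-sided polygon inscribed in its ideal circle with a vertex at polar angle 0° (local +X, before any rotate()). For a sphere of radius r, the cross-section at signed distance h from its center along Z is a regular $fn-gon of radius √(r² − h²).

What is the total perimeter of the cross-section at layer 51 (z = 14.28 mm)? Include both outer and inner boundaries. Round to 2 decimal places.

71.51 mm

At z = 14.28 mm: the r=10 sphere slices to a regular 16-gon of circumradius 9.038 (√(r²−h²) with h=4.28 from center) (perimeter = 2·16·9.038·sin(180°/16) = 56.42 mm); the cone at (3.5, 6): at t=0.156 of its height the radius interpolates to r₁+(r₂−r₁)t = 9.252, giving a regular 16-gon of that circumradius (perimeter = 2·16·9.252·sin(180°/16) = 57.76 mm); Taking the union: the regions partially overlap (shared area 133.76 mm²), so the edge portions inside another operand are dropped and the merged outline is re-measured after clipping — boundary = 71.51 mm. Overall, the cross-section is a single solid region. Total boundary length (outer) = 71.51 mm.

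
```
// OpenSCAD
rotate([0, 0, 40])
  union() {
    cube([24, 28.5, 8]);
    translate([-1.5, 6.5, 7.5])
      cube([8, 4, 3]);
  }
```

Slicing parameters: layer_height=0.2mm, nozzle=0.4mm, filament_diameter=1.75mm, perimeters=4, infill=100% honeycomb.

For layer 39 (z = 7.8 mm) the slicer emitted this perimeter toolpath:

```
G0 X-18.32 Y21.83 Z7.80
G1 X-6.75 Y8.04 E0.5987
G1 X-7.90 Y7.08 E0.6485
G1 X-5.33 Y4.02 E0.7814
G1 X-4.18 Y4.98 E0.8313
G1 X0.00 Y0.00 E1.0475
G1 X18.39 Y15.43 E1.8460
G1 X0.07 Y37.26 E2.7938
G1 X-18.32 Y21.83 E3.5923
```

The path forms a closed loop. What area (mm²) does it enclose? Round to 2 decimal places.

690.14 mm²

Apply the shoelace formula to the sequence of (X, Y) vertices; enclosed area = 690.14 mm².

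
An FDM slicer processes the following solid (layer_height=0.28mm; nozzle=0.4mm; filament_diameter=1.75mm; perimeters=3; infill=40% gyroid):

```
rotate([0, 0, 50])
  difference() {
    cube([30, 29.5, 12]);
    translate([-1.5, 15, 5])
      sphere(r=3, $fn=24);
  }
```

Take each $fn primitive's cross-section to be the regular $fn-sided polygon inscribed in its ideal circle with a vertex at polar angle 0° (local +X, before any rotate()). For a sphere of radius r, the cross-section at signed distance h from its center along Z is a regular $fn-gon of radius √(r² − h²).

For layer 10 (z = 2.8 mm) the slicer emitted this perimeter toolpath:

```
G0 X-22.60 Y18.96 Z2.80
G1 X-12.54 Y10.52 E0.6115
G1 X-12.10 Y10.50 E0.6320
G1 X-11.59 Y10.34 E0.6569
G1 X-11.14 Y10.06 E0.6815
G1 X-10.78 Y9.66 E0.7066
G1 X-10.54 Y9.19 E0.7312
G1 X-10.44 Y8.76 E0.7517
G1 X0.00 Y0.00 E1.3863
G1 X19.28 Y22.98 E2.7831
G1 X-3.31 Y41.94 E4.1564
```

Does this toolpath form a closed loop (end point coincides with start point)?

no

Start point (G0): (-22.60, 18.96). End point (last G1): the path does not return to the start — open.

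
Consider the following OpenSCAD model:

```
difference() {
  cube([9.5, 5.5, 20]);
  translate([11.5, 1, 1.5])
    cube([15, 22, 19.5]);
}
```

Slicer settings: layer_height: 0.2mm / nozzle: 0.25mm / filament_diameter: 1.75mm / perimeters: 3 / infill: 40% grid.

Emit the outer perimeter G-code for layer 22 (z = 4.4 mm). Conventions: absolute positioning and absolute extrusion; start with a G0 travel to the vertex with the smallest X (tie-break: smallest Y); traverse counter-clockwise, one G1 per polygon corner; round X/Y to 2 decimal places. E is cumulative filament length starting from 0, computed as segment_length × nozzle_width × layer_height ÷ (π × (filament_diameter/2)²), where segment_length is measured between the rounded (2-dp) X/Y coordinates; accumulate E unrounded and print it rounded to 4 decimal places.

G0 X0.00 Y0.00 Z4.40
G1 X9.50 Y0.00 E0.1975
G1 X9.50 Y5.50 E0.3118
G1 X0.00 Y5.50 E0.5093
G1 X0.00 Y0.00 E0.6236

At z = 4.4 mm: the cube is present — its section is the full 9.5×5.5 rectangle; the 15×22 cube at (11.5, 1) contributes its full rectangle; Taking the first minus the rest: starting from the 9.5×5.5 cube, the 15×22 cube at (11.5, 1) misses the remaining region (no effect) — 1 connected region. The outline is a single polygon with 4 vertices. Extrusion per mm of travel: 0.25 × 0.2 / (π × 0.875²) = 0.020788. Accumulating E over each segment gives final E = 0.6236.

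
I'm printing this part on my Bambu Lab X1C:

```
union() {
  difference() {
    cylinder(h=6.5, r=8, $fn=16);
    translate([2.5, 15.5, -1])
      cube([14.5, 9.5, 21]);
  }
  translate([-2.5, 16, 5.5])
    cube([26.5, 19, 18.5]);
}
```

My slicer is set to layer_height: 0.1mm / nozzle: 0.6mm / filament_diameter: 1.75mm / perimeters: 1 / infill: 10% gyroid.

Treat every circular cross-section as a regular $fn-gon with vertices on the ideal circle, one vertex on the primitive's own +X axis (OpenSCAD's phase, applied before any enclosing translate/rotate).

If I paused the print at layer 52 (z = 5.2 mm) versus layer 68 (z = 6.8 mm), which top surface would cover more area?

layer 68 (z = 6.8 mm)

Layer 52 (z = 5.2): the cylinder: section is a regular 16-gon, circumradius r=8 (area = (16/2)·8.000²·sin(360°/16) = 195.93 mm²); the 14.5×9.5 cube at (2.5, 15.5) contributes its full rectangle (area 137.75 mm²); Subtracting the remaining from the first: starting from the r=8 cylinder (195.93 mm²), the 14.5×9.5 cube at (2.5, 15.5) misses the remaining region (no effect) — area = 195.93 mm²; the cube at (-2.5, 16) is absent (z outside [5.5, 24]); Merging all regions: only the result so far is present, so the union is just that shape — area = 195.93 mm². So its area = 195.93 mm². Layer 68 (z = 6.8): the cylinder is absent (z outside [0, 6.5]); the cube at (2.5, 15.5) is present — its section is the full 14.5×9.5 rectangle (area 137.75 mm²); Subtracting the remaining from the first: the first operand is absent here, so nothing remains; the cube at (-2.5, 16) is present — its section is the full 26.5×19 rectangle (area 503.50 mm²); Merging all regions: only the 26.5×19 cube at (-2.5, 16) is present, so the union is just that shape — area = 503.50 mm². So its area = 503.50 mm². Layer 68 is larger (503.50 vs 195.93 mm²).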